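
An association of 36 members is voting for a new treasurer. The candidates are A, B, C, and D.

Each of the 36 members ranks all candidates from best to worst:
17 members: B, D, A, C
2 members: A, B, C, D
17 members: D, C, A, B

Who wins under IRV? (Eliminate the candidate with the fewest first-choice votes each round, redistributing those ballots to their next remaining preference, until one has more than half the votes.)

B

Round 1: A 2, B 17, C 0, D 17. C eliminated.
Round 2: A 2, B 17, D 17. A eliminated.
Round 3: B 19, D 17. B has a majority (≥19).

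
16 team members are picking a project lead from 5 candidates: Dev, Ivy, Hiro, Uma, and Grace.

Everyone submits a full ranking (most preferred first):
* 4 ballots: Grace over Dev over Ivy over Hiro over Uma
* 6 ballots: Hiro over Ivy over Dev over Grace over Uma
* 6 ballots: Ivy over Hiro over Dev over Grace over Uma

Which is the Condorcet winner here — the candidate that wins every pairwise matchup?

Ivy

Ivy vs Dev: 12–4
Ivy vs Hiro: 10–6
Ivy vs Uma: 16–0
Ivy vs Grace: 12–4
Ivy beats every other candidate.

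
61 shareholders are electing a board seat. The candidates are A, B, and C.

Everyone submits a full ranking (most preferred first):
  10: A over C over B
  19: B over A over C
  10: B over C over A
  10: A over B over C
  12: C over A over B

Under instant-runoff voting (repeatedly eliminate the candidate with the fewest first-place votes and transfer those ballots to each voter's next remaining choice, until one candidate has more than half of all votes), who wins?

Round 1: A 20, B 29, C 12. C eliminated.
Round 2: A 32, B 29. A has a majority (≥31).

A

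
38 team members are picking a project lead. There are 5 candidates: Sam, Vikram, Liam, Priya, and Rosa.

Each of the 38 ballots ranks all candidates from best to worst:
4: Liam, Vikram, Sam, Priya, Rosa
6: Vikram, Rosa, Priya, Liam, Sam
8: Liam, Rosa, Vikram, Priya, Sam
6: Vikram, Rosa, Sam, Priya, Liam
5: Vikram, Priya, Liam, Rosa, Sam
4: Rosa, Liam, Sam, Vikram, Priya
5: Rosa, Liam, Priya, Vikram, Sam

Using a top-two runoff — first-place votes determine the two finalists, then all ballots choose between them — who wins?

Liam

Round 1 first-place votes: Sam 0, Vikram 17, Liam 12, Priya 0, Rosa 9. Vikram and Liam advance.
Runoff: Vikram is ranked above Liam on 17 ballots, Liam above Vikram on 21.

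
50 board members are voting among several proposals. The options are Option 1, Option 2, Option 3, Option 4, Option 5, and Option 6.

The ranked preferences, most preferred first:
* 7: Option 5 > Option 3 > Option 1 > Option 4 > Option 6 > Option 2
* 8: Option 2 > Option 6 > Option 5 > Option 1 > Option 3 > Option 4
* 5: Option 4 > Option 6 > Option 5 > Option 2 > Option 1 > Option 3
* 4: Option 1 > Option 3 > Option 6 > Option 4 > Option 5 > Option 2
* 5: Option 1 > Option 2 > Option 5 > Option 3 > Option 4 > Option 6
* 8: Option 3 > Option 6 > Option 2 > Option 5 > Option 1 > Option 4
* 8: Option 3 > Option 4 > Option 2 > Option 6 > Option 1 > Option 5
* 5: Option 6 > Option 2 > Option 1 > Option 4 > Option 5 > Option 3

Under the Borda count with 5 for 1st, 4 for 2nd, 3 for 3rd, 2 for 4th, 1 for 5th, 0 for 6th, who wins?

Option 6

Option 1: 7×3 + 8×2 + 5×1 + 4×5 + 5×5 + 8×1 + 8×1 + 5×3 = 118
Option 2: 7×0 + 8×5 + 5×2 + 4×0 + 5×4 + 8×3 + 8×3 + 5×4 = 138
Option 3: 7×4 + 8×1 + 5×0 + 4×4 + 5×2 + 8×5 + 8×5 + 5×0 = 142
Option 4: 7×2 + 8×0 + 5×5 + 4×2 + 5×1 + 8×0 + 8×4 + 5×2 = 94
Option 5: 7×5 + 8×3 + 5×3 + 4×1 + 5×3 + 8×2 + 8×0 + 5×1 = 114
Option 6: 7×1 + 8×4 + 5×4 + 4×3 + 5×0 + 8×4 + 8×2 + 5×5 = 144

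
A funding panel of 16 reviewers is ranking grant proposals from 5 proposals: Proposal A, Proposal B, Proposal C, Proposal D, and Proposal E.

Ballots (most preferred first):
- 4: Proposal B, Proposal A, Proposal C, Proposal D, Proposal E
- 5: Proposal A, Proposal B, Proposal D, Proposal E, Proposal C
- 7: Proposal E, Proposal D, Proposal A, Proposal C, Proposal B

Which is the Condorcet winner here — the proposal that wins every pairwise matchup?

Proposal A

Proposal A vs Proposal B: 12–4
Proposal A vs Proposal C: 16–0
Proposal A vs Proposal D: 9–7
Proposal A vs Proposal E: 9–7
Proposal A beats every other proposal.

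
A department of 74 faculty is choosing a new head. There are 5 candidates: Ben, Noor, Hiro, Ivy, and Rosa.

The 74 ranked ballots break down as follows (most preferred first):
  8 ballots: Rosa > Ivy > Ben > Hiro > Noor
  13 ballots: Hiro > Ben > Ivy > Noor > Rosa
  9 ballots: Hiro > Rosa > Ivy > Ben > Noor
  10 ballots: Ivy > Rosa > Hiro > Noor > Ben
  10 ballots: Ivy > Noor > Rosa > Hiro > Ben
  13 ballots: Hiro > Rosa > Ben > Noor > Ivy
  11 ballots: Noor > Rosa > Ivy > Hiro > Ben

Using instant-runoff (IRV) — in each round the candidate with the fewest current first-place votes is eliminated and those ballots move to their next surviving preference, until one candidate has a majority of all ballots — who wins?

Ivy

Round 1: Ben 0, Noor 11, Hiro 35, Ivy 20, Rosa 8. Ben eliminated.
Round 2: Noor 11, Hiro 35, Ivy 20, Rosa 8. Rosa eliminated.
Round 3: Noor 11, Hiro 35, Ivy 28. Noor eliminated.
Round 4: Hiro 35, Ivy 39. Ivy has a majority (≥38).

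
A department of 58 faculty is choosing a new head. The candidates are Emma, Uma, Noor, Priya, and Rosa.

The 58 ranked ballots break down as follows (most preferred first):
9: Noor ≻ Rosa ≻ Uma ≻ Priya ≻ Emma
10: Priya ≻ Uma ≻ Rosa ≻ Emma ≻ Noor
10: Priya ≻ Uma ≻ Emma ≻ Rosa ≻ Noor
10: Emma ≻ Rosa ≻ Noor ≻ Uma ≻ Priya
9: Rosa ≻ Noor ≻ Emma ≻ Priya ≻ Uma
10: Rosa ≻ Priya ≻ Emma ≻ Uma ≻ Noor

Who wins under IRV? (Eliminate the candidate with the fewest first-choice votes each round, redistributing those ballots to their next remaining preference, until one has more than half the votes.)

Rosa

Round 1: Emma 10, Uma 0, Noor 9, Priya 20, Rosa 19. Uma eliminated.
Round 2: Emma 10, Noor 9, Priya 20, Rosa 19. Noor eliminated.
Round 3: Emma 10, Priya 20, Rosa 28. Emma eliminated.
Round 4: Priya 20, Rosa 38. Rosa has a majority (≥30).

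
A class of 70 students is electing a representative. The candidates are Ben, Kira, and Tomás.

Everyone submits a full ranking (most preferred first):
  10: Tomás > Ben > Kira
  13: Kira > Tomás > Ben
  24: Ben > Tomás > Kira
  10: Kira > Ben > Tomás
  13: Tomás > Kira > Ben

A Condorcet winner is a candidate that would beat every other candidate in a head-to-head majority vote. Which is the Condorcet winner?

Tomás vs Ben: 36–34
Tomás vs Kira: 47–23
Tomás beats every other candidate.

Tomás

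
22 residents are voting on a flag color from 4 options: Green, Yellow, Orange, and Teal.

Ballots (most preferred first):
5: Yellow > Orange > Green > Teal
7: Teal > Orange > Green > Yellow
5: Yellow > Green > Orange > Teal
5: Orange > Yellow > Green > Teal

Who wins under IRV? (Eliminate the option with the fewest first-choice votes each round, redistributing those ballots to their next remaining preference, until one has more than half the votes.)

Yellow

Round 1: Green 0, Yellow 10, Orange 5, Teal 7. Green eliminated.
Round 2: Yellow 10, Orange 5, Teal 7. Orange eliminated.
Round 3: Yellow 15, Teal 7. Yellow has a majority (≥12).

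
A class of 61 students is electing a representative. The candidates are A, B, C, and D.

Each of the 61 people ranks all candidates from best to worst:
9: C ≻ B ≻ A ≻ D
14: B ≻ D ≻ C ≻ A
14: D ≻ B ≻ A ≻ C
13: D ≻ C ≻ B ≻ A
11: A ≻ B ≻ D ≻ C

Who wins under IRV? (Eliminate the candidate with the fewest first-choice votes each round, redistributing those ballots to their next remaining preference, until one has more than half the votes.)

B

Round 1: A 11, B 14, C 9, D 27. C eliminated.
Round 2: A 11, B 23, D 27. A eliminated.
Round 3: B 34, D 27. B has a majority (≥31).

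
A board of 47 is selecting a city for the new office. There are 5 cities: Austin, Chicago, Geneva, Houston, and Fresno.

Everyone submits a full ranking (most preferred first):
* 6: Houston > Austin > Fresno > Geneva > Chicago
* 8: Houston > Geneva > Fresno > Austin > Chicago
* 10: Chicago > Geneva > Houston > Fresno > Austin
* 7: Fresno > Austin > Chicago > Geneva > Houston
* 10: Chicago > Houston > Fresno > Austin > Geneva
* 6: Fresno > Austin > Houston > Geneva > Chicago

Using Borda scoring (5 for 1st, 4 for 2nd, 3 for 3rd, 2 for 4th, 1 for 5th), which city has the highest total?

Houston

Austin: 6×4 + 8×2 + 10×1 + 7×4 + 10×2 + 6×4 = 122
Chicago: 6×1 + 8×1 + 10×5 + 7×3 + 10×5 + 6×1 = 141
Geneva: 6×2 + 8×4 + 10×4 + 7×2 + 10×1 + 6×2 = 120
Houston: 6×5 + 8×5 + 10×3 + 7×1 + 10×4 + 6×3 = 165
Fresno: 6×3 + 8×3 + 10×2 + 7×5 + 10×3 + 6×5 = 157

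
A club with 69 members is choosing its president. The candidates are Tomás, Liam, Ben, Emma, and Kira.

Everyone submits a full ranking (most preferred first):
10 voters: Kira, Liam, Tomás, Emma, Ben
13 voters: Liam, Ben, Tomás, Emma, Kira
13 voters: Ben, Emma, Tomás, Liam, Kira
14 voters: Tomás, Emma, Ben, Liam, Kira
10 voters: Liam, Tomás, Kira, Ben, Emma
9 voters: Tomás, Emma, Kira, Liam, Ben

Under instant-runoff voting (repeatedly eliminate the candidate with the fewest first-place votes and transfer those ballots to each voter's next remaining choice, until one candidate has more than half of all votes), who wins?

Tomás

Round 1: Tomás 23, Liam 23, Ben 13, Emma 0, Kira 10. Emma eliminated.
Round 2: Tomás 23, Liam 23, Ben 13, Kira 10. Kira eliminated.
Round 3: Tomás 23, Liam 33, Ben 13. Ben eliminated.
Round 4: Tomás 36, Liam 33. Tomás has a majority (≥35).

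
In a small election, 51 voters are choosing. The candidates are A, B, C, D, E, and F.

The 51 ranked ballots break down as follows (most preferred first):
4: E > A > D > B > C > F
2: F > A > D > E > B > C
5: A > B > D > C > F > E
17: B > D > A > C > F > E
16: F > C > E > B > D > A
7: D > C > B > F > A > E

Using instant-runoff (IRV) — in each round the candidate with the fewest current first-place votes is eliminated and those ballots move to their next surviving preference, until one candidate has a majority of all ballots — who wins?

B

Round 1: A 5, B 17, C 0, D 7, E 4, F 18. C eliminated.
Round 2: A 5, B 17, D 7, E 4, F 18. E eliminated.
Round 3: A 9, B 17, D 7, F 18. D eliminated.
Round 4: A 9, B 24, F 18. A eliminated.
Round 5: B 33, F 18. B has a majority (≥26).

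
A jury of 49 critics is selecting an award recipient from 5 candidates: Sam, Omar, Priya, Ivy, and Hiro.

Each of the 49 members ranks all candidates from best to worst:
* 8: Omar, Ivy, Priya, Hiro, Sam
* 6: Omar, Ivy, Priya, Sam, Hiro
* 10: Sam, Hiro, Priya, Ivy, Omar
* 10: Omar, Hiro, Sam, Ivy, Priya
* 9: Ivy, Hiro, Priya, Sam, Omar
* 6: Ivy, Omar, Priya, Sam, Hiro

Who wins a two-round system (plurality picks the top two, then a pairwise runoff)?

Round 1 first-place votes: Sam 10, Omar 24, Priya 0, Ivy 15, Hiro 0. Omar and Ivy advance.
Runoff: Omar is ranked above Ivy on 24 ballots, Ivy above Omar on 25.

Ivy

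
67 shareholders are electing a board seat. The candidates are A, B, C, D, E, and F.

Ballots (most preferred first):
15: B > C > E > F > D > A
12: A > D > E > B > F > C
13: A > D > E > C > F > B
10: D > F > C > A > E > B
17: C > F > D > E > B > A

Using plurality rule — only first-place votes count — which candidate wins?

A

First-place votes: A 25, B 15, C 17, D 10, E 0, F 0.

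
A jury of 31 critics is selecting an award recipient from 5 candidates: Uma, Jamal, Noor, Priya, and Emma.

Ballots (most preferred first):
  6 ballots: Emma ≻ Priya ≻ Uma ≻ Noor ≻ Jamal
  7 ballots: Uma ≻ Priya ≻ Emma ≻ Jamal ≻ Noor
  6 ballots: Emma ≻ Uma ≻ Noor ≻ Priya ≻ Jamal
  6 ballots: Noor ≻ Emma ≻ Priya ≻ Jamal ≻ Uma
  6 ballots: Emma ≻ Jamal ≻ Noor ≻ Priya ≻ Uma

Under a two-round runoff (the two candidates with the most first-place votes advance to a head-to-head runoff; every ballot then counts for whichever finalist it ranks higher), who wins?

Round 1 first-place votes: Uma 7, Jamal 0, Noor 6, Priya 0, Emma 18. Emma and Uma advance.
Runoff: Emma is ranked above Uma on 24 ballots, Uma above Emma on 7.

Emma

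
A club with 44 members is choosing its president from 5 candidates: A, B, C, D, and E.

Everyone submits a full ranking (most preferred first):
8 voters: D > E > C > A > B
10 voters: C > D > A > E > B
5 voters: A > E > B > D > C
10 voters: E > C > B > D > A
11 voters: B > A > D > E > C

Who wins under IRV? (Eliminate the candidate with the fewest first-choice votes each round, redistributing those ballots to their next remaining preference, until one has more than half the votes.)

E

Round 1: A 5, B 11, C 10, D 8, E 10. A eliminated.
Round 2: B 11, C 10, D 8, E 15. D eliminated.
Round 3: B 11, C 10, E 23. E has a majority (≥23).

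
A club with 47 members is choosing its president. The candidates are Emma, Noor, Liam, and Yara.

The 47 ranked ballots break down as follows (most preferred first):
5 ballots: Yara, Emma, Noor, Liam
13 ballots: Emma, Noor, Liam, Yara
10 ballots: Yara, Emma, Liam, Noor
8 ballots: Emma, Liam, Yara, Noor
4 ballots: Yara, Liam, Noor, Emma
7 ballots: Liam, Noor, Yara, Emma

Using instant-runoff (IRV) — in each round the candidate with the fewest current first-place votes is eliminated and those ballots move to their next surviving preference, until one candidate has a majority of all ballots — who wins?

Yara

Round 1: Emma 21, Noor 0, Liam 7, Yara 19. Noor eliminated.
Round 2: Emma 21, Liam 7, Yara 19. Liam eliminated.
Round 3: Emma 21, Yara 26. Yara has a majority (≥24).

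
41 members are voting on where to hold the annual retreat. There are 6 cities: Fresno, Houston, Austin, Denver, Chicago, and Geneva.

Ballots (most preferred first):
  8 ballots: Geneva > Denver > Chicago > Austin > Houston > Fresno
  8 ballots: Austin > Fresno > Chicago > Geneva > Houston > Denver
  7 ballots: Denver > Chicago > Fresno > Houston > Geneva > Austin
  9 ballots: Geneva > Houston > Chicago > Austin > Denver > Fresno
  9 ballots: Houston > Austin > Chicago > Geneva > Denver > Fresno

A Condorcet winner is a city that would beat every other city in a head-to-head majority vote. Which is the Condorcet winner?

Chicago

Chicago vs Fresno: 33–8
Chicago vs Houston: 23–18
Chicago vs Austin: 24–17
Chicago vs Denver: 26–15
Chicago vs Geneva: 24–17
Chicago beats every other city.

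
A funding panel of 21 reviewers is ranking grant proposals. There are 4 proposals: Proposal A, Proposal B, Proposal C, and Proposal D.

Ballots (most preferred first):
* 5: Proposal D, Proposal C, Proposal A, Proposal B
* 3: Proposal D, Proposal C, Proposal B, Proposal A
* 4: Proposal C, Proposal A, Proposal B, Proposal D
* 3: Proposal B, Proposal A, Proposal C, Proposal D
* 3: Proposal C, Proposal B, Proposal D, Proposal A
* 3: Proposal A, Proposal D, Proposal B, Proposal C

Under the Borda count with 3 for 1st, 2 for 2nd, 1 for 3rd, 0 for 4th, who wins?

Proposal A: 5×1 + 3×0 + 4×2 + 3×2 + 3×0 + 3×3 = 28
Proposal B: 5×0 + 3×1 + 4×1 + 3×3 + 3×2 + 3×1 = 25
Proposal C: 5×2 + 3×2 + 4×3 + 3×1 + 3×3 + 3×0 = 40
Proposal D: 5×3 + 3×3 + 4×0 + 3×0 + 3×1 + 3×2 = 33

Proposal C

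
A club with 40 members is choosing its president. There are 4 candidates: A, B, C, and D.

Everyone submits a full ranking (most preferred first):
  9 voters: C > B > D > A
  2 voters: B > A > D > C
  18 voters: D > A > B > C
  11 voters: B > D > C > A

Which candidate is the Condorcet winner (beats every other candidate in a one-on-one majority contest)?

B

B vs A: 22–18
B vs C: 31–9
B vs D: 22–18
B beats every other candidate.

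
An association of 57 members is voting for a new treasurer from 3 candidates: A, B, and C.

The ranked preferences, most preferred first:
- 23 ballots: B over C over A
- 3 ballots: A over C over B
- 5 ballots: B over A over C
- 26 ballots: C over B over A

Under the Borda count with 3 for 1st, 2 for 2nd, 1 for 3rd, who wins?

A: 23×1 + 3×3 + 5×2 + 26×1 = 68
B: 23×3 + 3×1 + 5×3 + 26×2 = 139
C: 23×2 + 3×2 + 5×1 + 26×3 = 135

B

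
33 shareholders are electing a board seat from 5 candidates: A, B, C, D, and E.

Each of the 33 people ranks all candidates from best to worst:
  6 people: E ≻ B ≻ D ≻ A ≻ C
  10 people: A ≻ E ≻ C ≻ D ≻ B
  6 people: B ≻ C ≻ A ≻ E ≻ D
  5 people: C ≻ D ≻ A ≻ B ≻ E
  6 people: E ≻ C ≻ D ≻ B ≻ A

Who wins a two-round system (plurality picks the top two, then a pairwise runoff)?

Round 1 first-place votes: A 10, B 6, C 5, D 0, E 12. E and A advance.
Runoff: E is ranked above A on 12 ballots, A above E on 21.

A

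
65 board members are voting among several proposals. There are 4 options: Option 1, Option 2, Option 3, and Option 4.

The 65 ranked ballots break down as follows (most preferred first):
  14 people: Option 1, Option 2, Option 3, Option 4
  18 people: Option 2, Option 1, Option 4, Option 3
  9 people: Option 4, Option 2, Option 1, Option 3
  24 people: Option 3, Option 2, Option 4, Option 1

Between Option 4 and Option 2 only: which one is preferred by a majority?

Option 2

Option 4 is ranked above Option 2 on 9 ballots; Option 2 above Option 4 on 56.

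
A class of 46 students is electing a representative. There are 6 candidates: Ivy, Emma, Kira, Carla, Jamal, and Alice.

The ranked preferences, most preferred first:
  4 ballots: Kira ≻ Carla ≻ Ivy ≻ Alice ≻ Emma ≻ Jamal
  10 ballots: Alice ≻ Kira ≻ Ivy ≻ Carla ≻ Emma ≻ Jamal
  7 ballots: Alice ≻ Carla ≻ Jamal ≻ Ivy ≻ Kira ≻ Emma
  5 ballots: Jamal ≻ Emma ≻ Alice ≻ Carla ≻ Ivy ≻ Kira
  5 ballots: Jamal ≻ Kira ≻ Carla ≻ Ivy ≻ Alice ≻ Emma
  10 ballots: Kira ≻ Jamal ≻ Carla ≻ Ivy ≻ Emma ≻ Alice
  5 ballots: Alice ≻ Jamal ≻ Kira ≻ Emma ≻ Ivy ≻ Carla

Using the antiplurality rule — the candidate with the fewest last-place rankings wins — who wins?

Last-place votes: Ivy 0, Emma 12, Kira 5, Carla 5, Jamal 14, Alice 10.

Ivy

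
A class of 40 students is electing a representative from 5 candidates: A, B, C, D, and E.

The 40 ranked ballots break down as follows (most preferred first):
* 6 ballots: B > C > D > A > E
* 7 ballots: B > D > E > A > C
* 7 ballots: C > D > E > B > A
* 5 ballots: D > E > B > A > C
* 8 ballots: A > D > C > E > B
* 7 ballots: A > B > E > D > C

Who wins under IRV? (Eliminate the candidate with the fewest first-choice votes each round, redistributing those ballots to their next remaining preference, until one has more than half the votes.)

B

Round 1: A 15, B 13, C 7, D 5, E 0. E eliminated.
Round 2: A 15, B 13, C 7, D 5. D eliminated.
Round 3: A 15, B 18, C 7. C eliminated.
Round 4: A 15, B 25. B has a majority (≥21).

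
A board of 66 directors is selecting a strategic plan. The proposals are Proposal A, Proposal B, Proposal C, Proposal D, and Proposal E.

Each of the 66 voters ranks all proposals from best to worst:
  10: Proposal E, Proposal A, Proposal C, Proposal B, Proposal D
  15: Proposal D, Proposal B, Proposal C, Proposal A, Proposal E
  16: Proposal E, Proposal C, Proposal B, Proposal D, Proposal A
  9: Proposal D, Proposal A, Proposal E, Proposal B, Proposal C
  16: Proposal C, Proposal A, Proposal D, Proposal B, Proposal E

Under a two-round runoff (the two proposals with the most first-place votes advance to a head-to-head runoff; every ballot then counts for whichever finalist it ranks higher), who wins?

Round 1 first-place votes: Proposal A 0, Proposal B 0, Proposal C 16, Proposal D 24, Proposal E 26. Proposal E and Proposal D advance.
Runoff: Proposal E is ranked above Proposal D on 26 ballots, Proposal D above Proposal E on 40.

Proposal D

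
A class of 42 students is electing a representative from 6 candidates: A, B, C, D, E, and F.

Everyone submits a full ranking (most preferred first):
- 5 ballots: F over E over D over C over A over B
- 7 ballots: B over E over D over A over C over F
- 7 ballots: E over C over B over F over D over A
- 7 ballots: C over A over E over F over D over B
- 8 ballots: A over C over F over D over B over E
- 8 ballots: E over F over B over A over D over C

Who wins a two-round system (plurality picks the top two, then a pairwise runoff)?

Round 1 first-place votes: A 8, B 7, C 7, D 0, E 15, F 5. E and A advance.
Runoff: E is ranked above A on 27 ballots, A above E on 15.

E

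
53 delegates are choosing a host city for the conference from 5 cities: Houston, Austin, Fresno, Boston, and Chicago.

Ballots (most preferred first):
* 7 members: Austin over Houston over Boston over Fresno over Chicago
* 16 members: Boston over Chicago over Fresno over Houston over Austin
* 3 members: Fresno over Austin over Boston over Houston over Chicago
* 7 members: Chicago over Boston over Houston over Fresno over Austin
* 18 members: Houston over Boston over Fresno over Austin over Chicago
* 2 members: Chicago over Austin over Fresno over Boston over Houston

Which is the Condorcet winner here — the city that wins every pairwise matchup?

Boston

Boston vs Houston: 28–25
Boston vs Austin: 41–12
Boston vs Fresno: 48–5
Boston vs Chicago: 44–9
Boston beats every other city.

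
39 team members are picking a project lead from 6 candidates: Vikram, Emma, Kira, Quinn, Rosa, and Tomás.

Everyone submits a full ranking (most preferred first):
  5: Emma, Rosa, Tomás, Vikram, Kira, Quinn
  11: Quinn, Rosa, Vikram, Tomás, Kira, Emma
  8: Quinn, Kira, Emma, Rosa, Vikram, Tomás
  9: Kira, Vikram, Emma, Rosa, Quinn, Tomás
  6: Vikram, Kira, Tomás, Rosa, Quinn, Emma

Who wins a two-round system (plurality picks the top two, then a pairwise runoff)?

Kira

Round 1 first-place votes: Vikram 6, Emma 5, Kira 9, Quinn 19, Rosa 0, Tomás 0. Quinn and Kira advance.
Runoff: Quinn is ranked above Kira on 19 ballots, Kira above Quinn on 20.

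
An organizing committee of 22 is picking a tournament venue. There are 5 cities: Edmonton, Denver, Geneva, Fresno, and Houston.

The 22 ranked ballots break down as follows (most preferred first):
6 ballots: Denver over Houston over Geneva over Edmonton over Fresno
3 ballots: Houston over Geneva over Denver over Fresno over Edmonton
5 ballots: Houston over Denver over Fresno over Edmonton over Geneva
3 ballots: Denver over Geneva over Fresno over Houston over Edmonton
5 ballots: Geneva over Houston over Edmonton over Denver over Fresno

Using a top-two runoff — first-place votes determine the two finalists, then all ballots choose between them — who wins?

Round 1 first-place votes: Edmonton 0, Denver 9, Geneva 5, Fresno 0, Houston 8. Denver and Houston advance.
Runoff: Denver is ranked above Houston on 9 ballots, Houston above Denver on 13.

Houston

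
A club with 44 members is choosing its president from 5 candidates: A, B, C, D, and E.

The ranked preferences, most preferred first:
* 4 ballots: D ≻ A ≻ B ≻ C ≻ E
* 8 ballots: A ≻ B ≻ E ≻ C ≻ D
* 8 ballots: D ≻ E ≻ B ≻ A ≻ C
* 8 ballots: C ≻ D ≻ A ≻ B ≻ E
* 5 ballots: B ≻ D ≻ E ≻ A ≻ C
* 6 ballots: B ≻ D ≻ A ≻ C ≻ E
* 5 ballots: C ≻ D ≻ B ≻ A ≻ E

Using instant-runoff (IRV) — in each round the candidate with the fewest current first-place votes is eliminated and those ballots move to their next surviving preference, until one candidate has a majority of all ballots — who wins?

Round 1: A 8, B 11, C 13, D 12, E 0. E eliminated.
Round 2: A 8, B 11, C 13, D 12. A eliminated.
Round 3: B 19, C 13, D 12. D eliminated.
Round 4: B 31, C 13. B has a majority (≥23).

B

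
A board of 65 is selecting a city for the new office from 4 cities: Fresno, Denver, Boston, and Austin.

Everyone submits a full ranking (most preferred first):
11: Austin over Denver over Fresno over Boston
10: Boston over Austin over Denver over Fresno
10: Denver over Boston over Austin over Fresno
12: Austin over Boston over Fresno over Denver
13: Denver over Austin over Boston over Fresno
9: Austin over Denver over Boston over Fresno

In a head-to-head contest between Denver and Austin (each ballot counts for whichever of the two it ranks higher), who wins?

Austin

Denver is ranked above Austin on 23 ballots; Austin above Denver on 42.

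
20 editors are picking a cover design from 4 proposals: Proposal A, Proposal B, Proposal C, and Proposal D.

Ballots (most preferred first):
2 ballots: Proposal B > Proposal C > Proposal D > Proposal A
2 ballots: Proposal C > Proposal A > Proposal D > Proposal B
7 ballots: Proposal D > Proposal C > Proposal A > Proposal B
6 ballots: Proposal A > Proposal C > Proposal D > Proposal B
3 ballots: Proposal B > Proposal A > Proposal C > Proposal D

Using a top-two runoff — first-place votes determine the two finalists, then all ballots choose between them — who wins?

Proposal A

Round 1 first-place votes: Proposal A 6, Proposal B 5, Proposal C 2, Proposal D 7. Proposal D and Proposal A advance.
Runoff: Proposal D is ranked above Proposal A on 9 ballots, Proposal A above Proposal D on 11.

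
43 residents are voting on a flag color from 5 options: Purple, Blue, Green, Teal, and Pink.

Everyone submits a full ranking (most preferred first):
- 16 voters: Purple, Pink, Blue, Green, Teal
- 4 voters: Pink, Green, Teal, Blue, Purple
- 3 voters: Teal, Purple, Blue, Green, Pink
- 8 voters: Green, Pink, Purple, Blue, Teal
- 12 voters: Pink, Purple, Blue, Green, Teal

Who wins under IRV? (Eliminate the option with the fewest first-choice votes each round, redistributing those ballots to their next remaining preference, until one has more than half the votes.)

Pink

Round 1: Purple 16, Blue 0, Green 8, Teal 3, Pink 16. Blue eliminated.
Round 2: Purple 16, Green 8, Teal 3, Pink 16. Teal eliminated.
Round 3: Purple 19, Green 8, Pink 16. Green eliminated.
Round 4: Purple 19, Pink 24. Pink has a majority (≥22).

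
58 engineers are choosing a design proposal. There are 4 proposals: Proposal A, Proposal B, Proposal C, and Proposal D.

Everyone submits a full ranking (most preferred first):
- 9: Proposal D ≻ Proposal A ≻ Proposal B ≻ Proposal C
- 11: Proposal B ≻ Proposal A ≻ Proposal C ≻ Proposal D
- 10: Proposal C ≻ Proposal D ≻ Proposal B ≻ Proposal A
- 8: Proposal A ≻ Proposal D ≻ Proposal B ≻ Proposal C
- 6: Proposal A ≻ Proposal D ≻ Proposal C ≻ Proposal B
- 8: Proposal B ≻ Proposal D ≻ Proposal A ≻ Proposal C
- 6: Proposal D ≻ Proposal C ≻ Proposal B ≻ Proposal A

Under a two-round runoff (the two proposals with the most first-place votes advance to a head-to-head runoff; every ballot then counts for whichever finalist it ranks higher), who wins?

Proposal D

Round 1 first-place votes: Proposal A 14, Proposal B 19, Proposal C 10, Proposal D 15. Proposal B and Proposal D advance.
Runoff: Proposal B is ranked above Proposal D on 19 ballots, Proposal D above Proposal B on 39.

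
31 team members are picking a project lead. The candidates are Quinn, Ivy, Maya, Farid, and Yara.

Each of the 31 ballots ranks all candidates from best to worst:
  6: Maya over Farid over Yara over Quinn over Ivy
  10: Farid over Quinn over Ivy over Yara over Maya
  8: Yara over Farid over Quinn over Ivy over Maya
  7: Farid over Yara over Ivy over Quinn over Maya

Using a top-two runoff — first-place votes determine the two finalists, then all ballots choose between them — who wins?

Round 1 first-place votes: Quinn 0, Ivy 0, Maya 6, Farid 17, Yara 8. Farid and Yara advance.
Runoff: Farid is ranked above Yara on 23 ballots, Yara above Farid on 8.

Farid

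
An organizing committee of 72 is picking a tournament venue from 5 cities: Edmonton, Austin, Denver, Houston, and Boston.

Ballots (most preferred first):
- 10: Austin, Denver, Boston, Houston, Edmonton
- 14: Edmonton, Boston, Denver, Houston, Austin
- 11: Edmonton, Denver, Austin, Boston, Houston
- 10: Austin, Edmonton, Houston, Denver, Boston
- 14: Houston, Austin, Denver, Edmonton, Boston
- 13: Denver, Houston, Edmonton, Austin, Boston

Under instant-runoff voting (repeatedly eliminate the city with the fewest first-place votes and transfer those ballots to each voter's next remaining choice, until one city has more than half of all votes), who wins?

Round 1: Edmonton 25, Austin 20, Denver 13, Houston 14, Boston 0. Boston eliminated.
Round 2: Edmonton 25, Austin 20, Denver 13, Houston 14. Denver eliminated.
Round 3: Edmonton 25, Austin 20, Houston 27. Austin eliminated.
Round 4: Edmonton 35, Houston 37. Houston has a majority (≥37).

Houston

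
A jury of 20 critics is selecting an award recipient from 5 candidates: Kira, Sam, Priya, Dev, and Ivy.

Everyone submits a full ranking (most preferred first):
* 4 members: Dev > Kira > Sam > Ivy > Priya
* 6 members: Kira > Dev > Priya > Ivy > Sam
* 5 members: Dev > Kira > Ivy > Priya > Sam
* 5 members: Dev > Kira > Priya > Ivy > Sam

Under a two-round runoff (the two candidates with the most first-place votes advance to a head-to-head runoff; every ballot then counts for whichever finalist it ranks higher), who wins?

Round 1 first-place votes: Kira 6, Sam 0, Priya 0, Dev 14, Ivy 0. Dev and Kira advance.
Runoff: Dev is ranked above Kira on 14 ballots, Kira above Dev on 6.

Dev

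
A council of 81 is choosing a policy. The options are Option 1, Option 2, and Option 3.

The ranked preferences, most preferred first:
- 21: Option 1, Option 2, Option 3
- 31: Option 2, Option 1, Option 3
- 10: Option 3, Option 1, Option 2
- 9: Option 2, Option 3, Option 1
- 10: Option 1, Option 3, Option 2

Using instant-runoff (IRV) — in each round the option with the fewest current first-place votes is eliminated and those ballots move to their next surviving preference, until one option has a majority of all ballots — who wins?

Option 1

Round 1: Option 1 31, Option 2 40, Option 3 10. Option 3 eliminated.
Round 2: Option 1 41, Option 2 40. Option 1 has a majority (≥41).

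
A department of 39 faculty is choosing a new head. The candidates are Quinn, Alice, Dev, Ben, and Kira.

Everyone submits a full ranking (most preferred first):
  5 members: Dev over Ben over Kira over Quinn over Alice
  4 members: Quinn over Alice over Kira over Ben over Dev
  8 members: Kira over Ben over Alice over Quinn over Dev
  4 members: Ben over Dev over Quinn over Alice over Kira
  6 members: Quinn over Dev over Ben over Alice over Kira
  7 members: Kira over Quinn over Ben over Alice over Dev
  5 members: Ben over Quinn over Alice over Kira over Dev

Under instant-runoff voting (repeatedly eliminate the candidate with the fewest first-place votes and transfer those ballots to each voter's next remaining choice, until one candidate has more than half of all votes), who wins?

Round 1: Quinn 10, Alice 0, Dev 5, Ben 9, Kira 15. Alice eliminated.
Round 2: Quinn 10, Dev 5, Ben 9, Kira 15. Dev eliminated.
Round 3: Quinn 10, Ben 14, Kira 15. Quinn eliminated.
Round 4: Ben 20, Kira 19. Ben has a majority (≥20).

Ben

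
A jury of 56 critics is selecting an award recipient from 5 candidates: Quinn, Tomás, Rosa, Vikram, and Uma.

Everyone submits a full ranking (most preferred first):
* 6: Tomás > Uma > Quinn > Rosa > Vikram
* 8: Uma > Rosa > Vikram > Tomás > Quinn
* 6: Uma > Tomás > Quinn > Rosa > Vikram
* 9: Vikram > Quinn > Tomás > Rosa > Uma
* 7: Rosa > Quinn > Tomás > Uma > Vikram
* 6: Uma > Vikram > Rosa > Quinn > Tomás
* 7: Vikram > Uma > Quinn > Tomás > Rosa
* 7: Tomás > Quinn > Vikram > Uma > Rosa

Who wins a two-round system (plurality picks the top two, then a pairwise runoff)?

Round 1 first-place votes: Quinn 0, Tomás 13, Rosa 7, Vikram 16, Uma 20. Uma and Vikram advance.
Runoff: Uma is ranked above Vikram on 33 ballots, Vikram above Uma on 23.

Uma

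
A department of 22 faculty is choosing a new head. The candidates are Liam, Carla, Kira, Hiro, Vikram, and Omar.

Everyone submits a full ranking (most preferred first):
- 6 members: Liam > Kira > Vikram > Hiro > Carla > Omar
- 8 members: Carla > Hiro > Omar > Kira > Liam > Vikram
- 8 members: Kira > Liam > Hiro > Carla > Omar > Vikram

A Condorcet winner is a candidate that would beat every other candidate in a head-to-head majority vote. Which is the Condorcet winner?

Kira vs Liam: 16–6
Kira vs Carla: 14–8
Kira vs Hiro: 14–8
Kira vs Vikram: 22–0
Kira vs Omar: 14–8
Kira beats every other candidate.

Kira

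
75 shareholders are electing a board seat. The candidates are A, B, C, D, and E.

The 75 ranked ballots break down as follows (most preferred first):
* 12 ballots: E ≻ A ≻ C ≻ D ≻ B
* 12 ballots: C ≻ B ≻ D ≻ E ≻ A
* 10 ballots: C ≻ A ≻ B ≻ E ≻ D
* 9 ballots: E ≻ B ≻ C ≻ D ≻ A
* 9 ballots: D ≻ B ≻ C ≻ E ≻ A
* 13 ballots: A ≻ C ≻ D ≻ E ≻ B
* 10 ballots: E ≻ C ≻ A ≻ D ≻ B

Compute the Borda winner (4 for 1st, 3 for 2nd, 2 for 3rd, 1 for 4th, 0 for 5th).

A: 12×3 + 12×0 + 10×3 + 9×0 + 9×0 + 13×4 + 10×2 = 138
B: 12×0 + 12×3 + 10×2 + 9×3 + 9×3 + 13×0 + 10×0 = 110
C: 12×2 + 12×4 + 10×4 + 9×2 + 9×2 + 13×3 + 10×3 = 217
D: 12×1 + 12×2 + 10×0 + 9×1 + 9×4 + 13×2 + 10×1 = 117
E: 12×4 + 12×1 + 10×1 + 9×4 + 9×1 + 13×1 + 10×4 = 168

C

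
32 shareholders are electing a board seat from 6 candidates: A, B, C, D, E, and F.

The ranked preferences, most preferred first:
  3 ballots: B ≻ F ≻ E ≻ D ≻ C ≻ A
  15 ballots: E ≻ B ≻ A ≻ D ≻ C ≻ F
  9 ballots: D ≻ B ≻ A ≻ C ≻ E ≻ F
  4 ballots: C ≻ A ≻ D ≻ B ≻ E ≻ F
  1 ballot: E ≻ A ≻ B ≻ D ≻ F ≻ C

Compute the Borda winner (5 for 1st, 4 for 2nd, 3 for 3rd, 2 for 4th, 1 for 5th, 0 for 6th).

A: 3×0 + 15×3 + 9×3 + 4×4 + 1×4 = 92
B: 3×5 + 15×4 + 9×4 + 4×2 + 1×3 = 122
C: 3×1 + 15×1 + 9×2 + 4×5 + 1×0 = 56
D: 3×2 + 15×2 + 9×5 + 4×3 + 1×2 = 95
E: 3×3 + 15×5 + 9×1 + 4×1 + 1×5 = 102
F: 3×4 + 15×0 + 9×0 + 4×0 + 1×1 = 13

B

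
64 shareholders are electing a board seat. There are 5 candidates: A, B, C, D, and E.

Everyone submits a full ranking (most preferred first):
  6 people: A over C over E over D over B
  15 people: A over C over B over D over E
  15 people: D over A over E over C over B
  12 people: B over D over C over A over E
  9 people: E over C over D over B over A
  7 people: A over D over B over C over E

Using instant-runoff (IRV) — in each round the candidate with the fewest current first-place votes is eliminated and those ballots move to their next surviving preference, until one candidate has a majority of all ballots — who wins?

D

Round 1: A 28, B 12, C 0, D 15, E 9. C eliminated.
Round 2: A 28, B 12, D 15, E 9. E eliminated.
Round 3: A 28, B 12, D 24. B eliminated.
Round 4: A 28, D 36. D has a majority (≥33).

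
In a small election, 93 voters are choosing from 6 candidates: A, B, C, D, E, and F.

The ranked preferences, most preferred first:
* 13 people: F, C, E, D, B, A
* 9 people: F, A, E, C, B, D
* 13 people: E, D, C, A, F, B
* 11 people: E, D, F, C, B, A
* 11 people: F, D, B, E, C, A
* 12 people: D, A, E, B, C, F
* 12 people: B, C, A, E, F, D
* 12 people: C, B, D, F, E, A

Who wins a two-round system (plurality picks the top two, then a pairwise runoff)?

Round 1 first-place votes: A 0, B 12, C 12, D 12, E 24, F 33. F and E advance.
Runoff: F is ranked above E on 45 ballots, E above F on 48.

E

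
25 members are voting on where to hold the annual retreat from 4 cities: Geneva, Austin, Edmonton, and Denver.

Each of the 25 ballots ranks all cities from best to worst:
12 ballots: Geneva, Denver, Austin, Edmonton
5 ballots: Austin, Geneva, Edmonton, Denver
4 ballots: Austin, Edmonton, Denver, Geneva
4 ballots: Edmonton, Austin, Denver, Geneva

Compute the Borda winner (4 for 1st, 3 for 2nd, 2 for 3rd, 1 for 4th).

Austin

Geneva: 12×4 + 5×3 + 4×1 + 4×1 = 71
Austin: 12×2 + 5×4 + 4×4 + 4×3 = 72
Edmonton: 12×1 + 5×2 + 4×3 + 4×4 = 50
Denver: 12×3 + 5×1 + 4×2 + 4×2 = 57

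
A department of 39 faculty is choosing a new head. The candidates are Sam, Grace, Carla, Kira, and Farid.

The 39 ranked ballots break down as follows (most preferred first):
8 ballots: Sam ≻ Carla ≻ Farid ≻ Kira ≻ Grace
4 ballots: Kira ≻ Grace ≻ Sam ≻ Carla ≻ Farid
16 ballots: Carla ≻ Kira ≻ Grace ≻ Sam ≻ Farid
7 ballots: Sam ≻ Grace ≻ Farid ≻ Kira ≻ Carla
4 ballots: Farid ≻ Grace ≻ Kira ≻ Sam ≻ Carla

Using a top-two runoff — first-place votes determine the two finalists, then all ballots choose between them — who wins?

Sam

Round 1 first-place votes: Sam 15, Grace 0, Carla 16, Kira 4, Farid 4. Carla and Sam advance.
Runoff: Carla is ranked above Sam on 16 ballots, Sam above Carla on 23.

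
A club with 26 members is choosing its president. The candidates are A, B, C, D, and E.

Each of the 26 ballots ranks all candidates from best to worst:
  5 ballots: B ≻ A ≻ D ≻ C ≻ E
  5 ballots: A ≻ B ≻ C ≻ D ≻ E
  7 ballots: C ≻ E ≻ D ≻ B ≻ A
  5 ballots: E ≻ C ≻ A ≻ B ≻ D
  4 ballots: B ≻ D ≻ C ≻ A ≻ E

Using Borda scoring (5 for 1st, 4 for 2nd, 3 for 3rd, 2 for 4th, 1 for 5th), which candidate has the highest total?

A: 5×4 + 5×5 + 7×1 + 5×3 + 4×2 = 75
B: 5×5 + 5×4 + 7×2 + 5×2 + 4×5 = 89
C: 5×2 + 5×3 + 7×5 + 5×4 + 4×3 = 92
D: 5×3 + 5×2 + 7×3 + 5×1 + 4×4 = 67
E: 5×1 + 5×1 + 7×4 + 5×5 + 4×1 = 67

C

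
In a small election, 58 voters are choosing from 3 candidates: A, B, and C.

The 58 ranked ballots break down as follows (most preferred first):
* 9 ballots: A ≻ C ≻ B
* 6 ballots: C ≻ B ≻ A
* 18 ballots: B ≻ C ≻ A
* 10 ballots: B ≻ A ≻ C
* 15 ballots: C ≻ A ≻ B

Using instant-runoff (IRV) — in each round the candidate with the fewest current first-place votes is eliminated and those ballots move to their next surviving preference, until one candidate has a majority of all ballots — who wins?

C

Round 1: A 9, B 28, C 21. A eliminated.
Round 2: B 28, C 30. C has a majority (≥30).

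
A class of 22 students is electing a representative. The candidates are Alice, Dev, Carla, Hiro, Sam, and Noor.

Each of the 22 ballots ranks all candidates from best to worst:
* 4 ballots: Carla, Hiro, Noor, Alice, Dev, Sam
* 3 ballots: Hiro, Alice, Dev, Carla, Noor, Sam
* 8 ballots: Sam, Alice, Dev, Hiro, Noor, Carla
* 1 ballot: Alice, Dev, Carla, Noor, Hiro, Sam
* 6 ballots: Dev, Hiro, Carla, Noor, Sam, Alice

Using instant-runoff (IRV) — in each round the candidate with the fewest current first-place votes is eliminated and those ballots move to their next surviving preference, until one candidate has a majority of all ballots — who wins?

Round 1: Alice 1, Dev 6, Carla 4, Hiro 3, Sam 8, Noor 0. Noor eliminated.
Round 2: Alice 1, Dev 6, Carla 4, Hiro 3, Sam 8. Alice eliminated.
Round 3: Dev 7, Carla 4, Hiro 3, Sam 8. Hiro eliminated.
Round 4: Dev 10, Carla 4, Sam 8. Carla eliminated.
Round 5: Dev 14, Sam 8. Dev has a majority (≥12).

Dev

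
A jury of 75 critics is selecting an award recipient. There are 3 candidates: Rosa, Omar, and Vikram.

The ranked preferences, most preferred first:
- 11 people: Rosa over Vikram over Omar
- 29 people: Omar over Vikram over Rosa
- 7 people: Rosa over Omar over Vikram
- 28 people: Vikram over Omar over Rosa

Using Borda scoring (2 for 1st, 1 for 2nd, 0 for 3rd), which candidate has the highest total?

Rosa: 11×2 + 29×0 + 7×2 + 28×0 = 36
Omar: 11×0 + 29×2 + 7×1 + 28×1 = 93
Vikram: 11×1 + 29×1 + 7×0 + 28×2 = 96

Vikram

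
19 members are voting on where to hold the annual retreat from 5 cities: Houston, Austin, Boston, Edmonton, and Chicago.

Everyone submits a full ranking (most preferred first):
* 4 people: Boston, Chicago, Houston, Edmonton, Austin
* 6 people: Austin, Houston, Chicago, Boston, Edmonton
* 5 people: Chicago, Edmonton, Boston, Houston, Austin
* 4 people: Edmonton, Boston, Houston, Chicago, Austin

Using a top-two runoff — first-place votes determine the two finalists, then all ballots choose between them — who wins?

Chicago

Round 1 first-place votes: Houston 0, Austin 6, Boston 4, Edmonton 4, Chicago 5. Austin and Chicago advance.
Runoff: Austin is ranked above Chicago on 6 ballots, Chicago above Austin on 13.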